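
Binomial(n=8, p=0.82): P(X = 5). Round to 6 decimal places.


P = C(n,k) * p^k * (1-p)^(n-k)
C(8,5) = 56
p^k = 0.82^5 ≈ 0.3707398
(1-p)^(n-k) = 0.18^3 = 0.005832
P = 56 * 0.3707398 * 0.005832 ≈ 0.121081

0.121081


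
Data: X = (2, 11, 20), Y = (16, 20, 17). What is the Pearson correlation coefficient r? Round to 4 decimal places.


r = sum((xi-xbar)(yi-ybar)) / sqrt(sum((xi-xbar)^2) * sum((yi-ybar)^2))
n = 3, xbar = 33/3 = 11, ybar = 53/3 ≈ 17.666667
Sxy = sum((xi-xbar)(yi-ybar)) = 9
Sxx = sum((xi-xbar)^2) = 162
Syy = sum((yi-ybar)^2) = 26/3 ≈ 8.666667
sqrt(Sxx*Syy) ≈ 37.469988
r = Sxy / sqrt(Sxx*Syy) = 9 / 37.469988 ≈ 0.240192

0.2402


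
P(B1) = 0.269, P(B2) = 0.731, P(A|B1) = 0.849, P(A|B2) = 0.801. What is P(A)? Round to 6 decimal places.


P(A) = P(A|B1)*P(B1) + P(A|B2)*P(B2)
P(A|B1)*P(B1) = 0.849 * 0.269 = 0.228381
P(A|B2)*P(B2) = 0.801 * 0.731 = 0.585531
P(A) = 0.228381 + 0.585531 = 0.813912

0.813912


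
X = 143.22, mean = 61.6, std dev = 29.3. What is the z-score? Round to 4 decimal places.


z = (X - mu) / sigma
X - mu = 143.22 - 61.6 = 81.62
z = 81.62 / 29.3 = 4081/1465 ≈ 2.785666

2.7857


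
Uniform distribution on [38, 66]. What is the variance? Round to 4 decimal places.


Var = (b-a)^2 / 12
(b-a)^2 = (66 - 38)^2 = 784
Var = 784/12 ≈ 65.333333

65.3333


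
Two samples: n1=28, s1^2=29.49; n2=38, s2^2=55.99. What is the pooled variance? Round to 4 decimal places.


sp^2 = ((n1-1)*s1^2 + (n2-1)*s2^2)/(n1+n2-2)
(n1-1)*s1^2 = 27 * 29.49 = 796.23
(n2-1)*s2^2 = 37 * 55.99 = 2071.63
numerator = 796.23 + 2071.63 = 2867.86
n1+n2-2 = 64
sp^2 = 2867.86 / 64 = 143393/3200 ≈ 44.810313

44.8103


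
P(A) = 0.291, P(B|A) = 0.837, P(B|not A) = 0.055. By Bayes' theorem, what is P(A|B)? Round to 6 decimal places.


P(A|B) = P(B|A)*P(A) / P(B), P(B) = P(B|A)*P(A) + P(B|not A)*P(not A)
P(B|A)*P(A) = 0.837 * 0.291 = 0.243567
P(B|not A)*P(not A) = 0.055 * 0.709 = 0.038995
P(B) = 0.243567 + 0.038995 = 0.282562
P(A|B) = 0.243567 / 0.282562 ≈ 0.86199489

0.861995


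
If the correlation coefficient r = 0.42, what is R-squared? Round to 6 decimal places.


R^2 = r^2 = (0.42)^2 = 0.1764

0.176400


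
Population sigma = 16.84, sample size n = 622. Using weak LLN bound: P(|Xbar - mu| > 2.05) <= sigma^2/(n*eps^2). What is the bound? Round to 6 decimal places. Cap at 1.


bound = min(1, sigma^2/(n*eps^2))
sigma^2 = 16.84^2 = 283.5856
n*eps^2 = 622 * 2.05^2 = 622 * 4.2025 = 2613.955
sigma^2/(n*eps^2) = 283.5856 / 2613.955 ≈ 0.10848909

0.108489


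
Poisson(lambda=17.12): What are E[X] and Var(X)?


E[X] = Var(X) = lambda = 17.12

17.12, 17.12


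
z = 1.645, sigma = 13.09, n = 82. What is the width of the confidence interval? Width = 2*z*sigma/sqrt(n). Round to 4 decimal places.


width = 2*z*sigma/sqrt(n)
2*z*sigma = 2 * 1.645 * 13.09 = 43.0661
sqrt(82) ≈ 9.055385
width = 43.0661 / 9.055385 ≈ 4.755855

4.7559


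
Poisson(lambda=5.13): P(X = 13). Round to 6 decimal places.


P = e^(-lam) * lam^k / k!
e^(-5.13) ≈ 0.005916560
lam^k = 5.13^13 ≈ 1704220348.297916
k! = 13! = 6227020800
P = 0.005916560 * 1704220348.297916 / 6227020800 ≈ 0.001619

0.001619


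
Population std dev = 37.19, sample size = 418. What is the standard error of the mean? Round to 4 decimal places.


SE = sigma / sqrt(n)
sqrt(418) ≈ 20.445048
SE = 37.19 / 20.445048 ≈ 1.819022

1.8190


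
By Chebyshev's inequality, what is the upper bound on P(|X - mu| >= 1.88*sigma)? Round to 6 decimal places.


P <= 1/k^2
k^2 = 1.88^2 = 3.5344
1/k^2 = 1 / 3.5344 = 625/2209 ≈ 0.28293345

0.282933


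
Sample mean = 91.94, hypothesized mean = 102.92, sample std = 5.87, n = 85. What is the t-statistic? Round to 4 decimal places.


t = (xbar - mu0) / (s/sqrt(n))
xbar - mu0 = 91.94 - 102.92 = -10.98
sqrt(85) ≈ 9.21954446
s/sqrt(n) = 5.87 / 9.21954446 ≈ 0.63669089
t = -10.98 / 0.63669089 ≈ -17.245417

-17.2454


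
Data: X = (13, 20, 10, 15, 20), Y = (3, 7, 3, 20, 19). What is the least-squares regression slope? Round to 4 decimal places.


b = sum((xi-xbar)(yi-ybar)) / sum((xi-xbar)^2)
n = 5, xbar = 78/5 = 15.6, ybar = 52/5 = 10.4
Sxy = sum((xi-xbar)(yi-ybar)) = 77.8
Sxx = sum((xi-xbar)^2) = 77.2
b = Sxy / Sxx = 389/386 ≈ 1.007772

1.0078


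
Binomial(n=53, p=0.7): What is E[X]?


E[X] = n*p = 53 * 0.7 = 37.1

37.1


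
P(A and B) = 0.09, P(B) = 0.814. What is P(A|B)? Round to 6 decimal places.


P(A|B) = P(A and B) / P(B) = 0.09 / 0.814 = 45/407 ≈ 0.11056511

0.110565


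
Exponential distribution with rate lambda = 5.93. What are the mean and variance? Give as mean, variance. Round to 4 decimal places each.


mean = 1/lam, var = 1/lam^2
mean = 1 / 5.93 = 100/593 ≈ 0.168634
lam^2 = 5.93^2 = 35.1649
var = 1 / 35.1649 ≈ 0.028437

0.1686, 0.0284


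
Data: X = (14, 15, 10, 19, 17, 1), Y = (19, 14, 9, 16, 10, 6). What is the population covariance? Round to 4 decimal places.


Cov = (1/n)*sum((xi-xbar)(yi-ybar))
n = 6, xbar = 76/6 = 38/3 ≈ 12.666667, ybar = 74/6 = 37/3 ≈ 12.333333
sum((xi-xbar)(yi-ybar)) = 326/3 ≈ 108.666667
Cov = 108.666667 / 6 = 163/9 ≈ 18.111111

18.1111


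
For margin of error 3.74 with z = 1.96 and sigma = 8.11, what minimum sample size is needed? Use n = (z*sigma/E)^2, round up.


z*sigma/E = 1.96 * 8.11 / 3.74 = 39739/9350 ≈ 4.250160
(z*sigma/E)^2 ≈ 18.063864
round up: n = 19

19


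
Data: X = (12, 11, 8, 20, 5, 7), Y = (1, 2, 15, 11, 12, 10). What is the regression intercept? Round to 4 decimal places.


a = ybar - b*xbar, where b = sum((xi-xbar)(yi-ybar)) / sum((xi-xbar)^2)
n = 6, xbar = 63/6 = 10.5, ybar = 51/6 = 8.5
Sxy = sum((xi-xbar)(yi-ybar)) = -31.5
Sxx = sum((xi-xbar)^2) = 141.5
b = Sxy / Sxx = -63/283 ≈ -0.222615
a = 8.5 - (-0.222615) * 10.5 = 3067/283 ≈ 10.837456

10.8375


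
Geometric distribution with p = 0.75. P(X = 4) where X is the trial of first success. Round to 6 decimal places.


P = (1-p)^(k-1) * p
(1-p)^(k-1) = 0.25^3 = 0.015625
P = 0.015625 * 0.75 = 0.01171875

0.011719


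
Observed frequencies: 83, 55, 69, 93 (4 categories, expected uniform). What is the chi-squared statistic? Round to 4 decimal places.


chi2 = sum((O-E)^2/E), E = total/4
total = 300, E = 300/4 = 75
(83 - 75)^2 / 75 = 64 / 75 = 64/75 ≈ 0.853333
(55 - 75)^2 / 75 = 400 / 75 = 16/3 ≈ 5.333333
(69 - 75)^2 / 75 = 36 / 75 = 0.48
(93 - 75)^2 / 75 = 324 / 75 = 4.32
chi2 = 824/75 ≈ 10.986667

10.9867


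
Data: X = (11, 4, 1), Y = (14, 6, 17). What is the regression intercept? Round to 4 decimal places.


a = ybar - b*xbar, where b = sum((xi-xbar)(yi-ybar)) / sum((xi-xbar)^2)
n = 3, xbar = 16/3 ≈ 5.333333, ybar = 37/3 ≈ 12.333333
Sxy = sum((xi-xbar)(yi-ybar)) = -7/3 ≈ -2.333333
Sxx = sum((xi-xbar)^2) = 158/3 ≈ 52.666667
b = Sxy / Sxx = -7/158 ≈ -0.044304
a = 12.333333 - (-0.044304) * 5.333333 = 993/79 ≈ 12.569620

12.5696


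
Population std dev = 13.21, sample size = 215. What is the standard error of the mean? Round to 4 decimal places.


SE = sigma / sqrt(n)
sqrt(215) ≈ 14.662878
SE = 13.21 / 14.662878 ≈ 0.900915

0.9009


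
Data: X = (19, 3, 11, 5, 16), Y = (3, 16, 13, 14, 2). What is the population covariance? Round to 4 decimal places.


Cov = (1/n)*sum((xi-xbar)(yi-ybar))
n = 5, xbar = 54/5 = 10.8, ybar = 48/5 = 9.6
sum((xi-xbar)(yi-ybar)) = -168.4
Cov = -168.4 / 5 = -33.68

-33.6800


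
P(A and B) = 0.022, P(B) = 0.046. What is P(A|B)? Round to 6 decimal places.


P(A|B) = P(A and B) / P(B) = 0.022 / 0.046 = 11/23 ≈ 0.47826087

0.478261


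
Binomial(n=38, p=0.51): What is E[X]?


E[X] = n*p = 38 * 0.51 = 19.38

19.38


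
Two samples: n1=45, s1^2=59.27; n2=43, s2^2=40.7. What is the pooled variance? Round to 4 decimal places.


sp^2 = ((n1-1)*s1^2 + (n2-1)*s2^2)/(n1+n2-2)
(n1-1)*s1^2 = 44 * 59.27 = 2607.88
(n2-1)*s2^2 = 42 * 40.7 = 1709.4
numerator = 2607.88 + 1709.4 = 4317.28
n1+n2-2 = 86
sp^2 = 4317.28 / 86 = 53966/1075 ≈ 50.200930

50.2009


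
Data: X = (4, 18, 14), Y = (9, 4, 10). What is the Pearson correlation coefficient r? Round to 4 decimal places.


r = sum((xi-xbar)(yi-ybar)) / sqrt(sum((xi-xbar)^2) * sum((yi-ybar)^2))
n = 3, xbar = 36/3 = 12, ybar = 23/3 ≈ 7.666667
Sxy = sum((xi-xbar)(yi-ybar)) = -28
Sxx = sum((xi-xbar)^2) = 104
Syy = sum((yi-ybar)^2) = 62/3 ≈ 20.666667
sqrt(Sxx*Syy) ≈ 46.360903
r = Sxy / sqrt(Sxx*Syy) = -28 / 46.360903 ≈ -0.603957

-0.6040


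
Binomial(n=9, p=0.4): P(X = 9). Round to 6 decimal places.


P = C(n,k) * p^k * (1-p)^(n-k)
C(9,9) = 1
p^k = 0.4^9 = 0.000262144
(1-p)^(n-k) = 0.6^0 = 1
P = 1 * 0.000262144 * 1 ≈ 0.000262

0.000262


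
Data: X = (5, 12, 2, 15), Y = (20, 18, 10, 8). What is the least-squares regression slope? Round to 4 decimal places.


b = sum((xi-xbar)(yi-ybar)) / sum((xi-xbar)^2)
n = 4, xbar = 34/4 = 8.5, ybar = 56/4 = 14
Sxy = sum((xi-xbar)(yi-ybar)) = -20
Sxx = sum((xi-xbar)^2) = 109
b = Sxy / Sxx = -20/109 ≈ -0.183486

-0.1835


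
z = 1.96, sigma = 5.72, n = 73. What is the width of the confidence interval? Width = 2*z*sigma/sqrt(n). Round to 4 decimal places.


width = 2*z*sigma/sqrt(n)
2*z*sigma = 2 * 1.96 * 5.72 = 22.4224
sqrt(73) ≈ 8.544004
width = 22.4224 / 8.544004 ≈ 2.624343

2.6243


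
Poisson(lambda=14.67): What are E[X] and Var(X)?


E[X] = Var(X) = lambda = 14.67

14.67, 14.67


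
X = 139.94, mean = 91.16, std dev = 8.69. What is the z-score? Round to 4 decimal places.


z = (X - mu) / sigma
X - mu = 139.94 - 91.16 = 48.78
z = 48.78 / 8.69 = 4878/869 ≈ 5.613349

5.6133


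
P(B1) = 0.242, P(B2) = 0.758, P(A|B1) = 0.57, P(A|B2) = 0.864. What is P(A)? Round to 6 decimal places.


P(A) = P(A|B1)*P(B1) + P(A|B2)*P(B2)
P(A|B1)*P(B1) = 0.57 * 0.242 = 0.13794
P(A|B2)*P(B2) = 0.864 * 0.758 = 0.654912
P(A) = 0.13794 + 0.654912 = 0.792852

0.792852


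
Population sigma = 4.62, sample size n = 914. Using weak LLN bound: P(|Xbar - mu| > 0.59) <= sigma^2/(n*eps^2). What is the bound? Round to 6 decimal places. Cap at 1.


bound = min(1, sigma^2/(n*eps^2))
sigma^2 = 4.62^2 = 21.3444
n*eps^2 = 914 * 0.59^2 = 914 * 0.3481 = 318.1634
sigma^2/(n*eps^2) = 21.3444 / 318.1634 ≈ 0.06708628

0.067086


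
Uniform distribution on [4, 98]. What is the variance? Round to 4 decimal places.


Var = (b-a)^2 / 12
(b-a)^2 = (98 - 4)^2 = 8836
Var = 8836/12 ≈ 736.333333

736.3333


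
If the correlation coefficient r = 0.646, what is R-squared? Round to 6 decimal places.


R^2 = r^2 = (0.646)^2 = 0.417316

0.417316


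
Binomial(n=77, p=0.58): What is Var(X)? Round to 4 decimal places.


Var = n*p*(1-p) = 77 * 0.58 * 0.42 = 18.7572

18.7572


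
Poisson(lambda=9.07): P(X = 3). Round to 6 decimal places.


P = e^(-lam) * lam^k / k!
e^(-9.07) ≈ 0.0001150665
lam^k = 9.07^3 = 746.142643
k! = 3! = 6
P = 0.0001150665 * 746.142643 / 6 ≈ 0.014309

0.014309


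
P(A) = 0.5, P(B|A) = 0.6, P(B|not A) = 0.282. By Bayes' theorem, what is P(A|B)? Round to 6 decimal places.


P(A|B) = P(B|A)*P(A) / P(B), P(B) = P(B|A)*P(A) + P(B|not A)*P(not A)
P(B|A)*P(A) = 0.6 * 0.5 = 0.3
P(B|not A)*P(not A) = 0.282 * 0.5 = 0.141
P(B) = 0.3 + 0.141 = 0.441
P(A|B) = 0.3 / 0.441 = 100/147 ≈ 0.68027211

0.680272


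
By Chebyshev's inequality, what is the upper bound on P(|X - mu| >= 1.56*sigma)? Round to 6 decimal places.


P <= 1/k^2
k^2 = 1.56^2 = 2.4336
1/k^2 = 1 / 2.4336 = 625/1521 ≈ 0.41091387

0.410914


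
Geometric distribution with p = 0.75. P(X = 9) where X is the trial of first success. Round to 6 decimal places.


P = (1-p)^(k-1) * p
(1-p)^(k-1) = 0.25^8 ≈ 0.00001525879
P = 0.00001525879 * 0.75 ≈ 0.00001144409

0.000011


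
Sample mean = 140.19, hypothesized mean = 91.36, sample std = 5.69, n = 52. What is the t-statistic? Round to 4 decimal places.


t = (xbar - mu0) / (s/sqrt(n))
xbar - mu0 = 140.19 - 91.36 = 48.83
sqrt(52) ≈ 7.21110255
s/sqrt(n) = 5.69 / 7.21110255 ≈ 0.78906103
t = 48.83 / 0.78906103 ≈ 61.883680

61.8837


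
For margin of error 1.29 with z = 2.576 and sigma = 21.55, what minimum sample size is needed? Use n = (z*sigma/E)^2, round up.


z*sigma/E = 2.576 * 21.55 / 1.29 = 138782/3225 ≈ 43.033178
(z*sigma/E)^2 ≈ 1851.854434
round up: n = 1852

1852


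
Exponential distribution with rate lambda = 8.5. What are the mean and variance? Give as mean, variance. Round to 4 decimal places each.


mean = 1/lam, var = 1/lam^2
mean = 1 / 8.5 = 2/17 ≈ 0.117647
lam^2 = 8.5^2 = 72.25
var = 1 / 72.25 = 4/289 ≈ 0.013841

0.1176, 0.0138


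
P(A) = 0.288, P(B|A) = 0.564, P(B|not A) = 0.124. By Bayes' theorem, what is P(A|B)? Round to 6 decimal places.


P(A|B) = P(B|A)*P(A) / P(B), P(B) = P(B|A)*P(A) + P(B|not A)*P(not A)
P(B|A)*P(A) = 0.564 * 0.288 = 0.162432
P(B|not A)*P(not A) = 0.124 * 0.712 = 0.088288
P(B) = 0.162432 + 0.088288 = 0.25072
P(A|B) = 0.162432 / 0.25072 = 5076/7835 ≈ 0.64786216

0.647862


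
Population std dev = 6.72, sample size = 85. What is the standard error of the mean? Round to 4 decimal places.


SE = sigma / sqrt(n)
sqrt(85) ≈ 9.219544
SE = 6.72 / 9.219544 ≈ 0.728886

0.7289


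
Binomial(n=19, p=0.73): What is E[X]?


E[X] = n*p = 19 * 0.73 = 13.87

13.87


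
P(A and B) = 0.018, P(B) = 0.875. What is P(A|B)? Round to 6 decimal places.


P(A|B) = P(A and B) / P(B) = 0.018 / 0.875 = 18/875 ≈ 0.02057143

0.020571


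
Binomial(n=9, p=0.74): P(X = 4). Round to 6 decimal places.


P = C(n,k) * p^k * (1-p)^(n-k)
C(9,4) = 126
p^k = 0.74^4 ≈ 0.2998658
(1-p)^(n-k) = 0.26^5 ≈ 0.001188138
P = 126 * 0.2998658 * 0.001188138 ≈ 0.044892

0.044892


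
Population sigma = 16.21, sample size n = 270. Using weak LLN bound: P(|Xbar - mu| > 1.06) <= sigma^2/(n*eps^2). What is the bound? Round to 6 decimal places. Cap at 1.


bound = min(1, sigma^2/(n*eps^2))
sigma^2 = 16.21^2 = 262.7641
n*eps^2 = 270 * 1.06^2 = 270 * 1.1236 = 303.372
sigma^2/(n*eps^2) = 262.7641 / 303.372 ≈ 0.86614487

0.866145


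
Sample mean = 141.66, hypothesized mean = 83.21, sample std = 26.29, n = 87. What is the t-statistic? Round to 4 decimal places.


t = (xbar - mu0) / (s/sqrt(n))
xbar - mu0 = 141.66 - 83.21 = 58.45
sqrt(87) ≈ 9.32737905
s/sqrt(n) = 26.29 / 9.32737905 ≈ 2.81858385
t = 58.45 / 2.81858385 ≈ 20.737364

20.7374


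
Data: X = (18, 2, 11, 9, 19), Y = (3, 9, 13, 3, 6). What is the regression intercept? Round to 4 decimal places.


a = ybar - b*xbar, where b = sum((xi-xbar)(yi-ybar)) / sum((xi-xbar)^2)
n = 5, xbar = 59/5 = 11.8, ybar = 34/5 = 6.8
Sxy = sum((xi-xbar)(yi-ybar)) = -45.2
Sxx = sum((xi-xbar)^2) = 194.8
b = Sxy / Sxx = -113/487 ≈ -0.232033
a = 6.8 - (-0.232033) * 11.8 = 4645/487 ≈ 9.537988

9.5380


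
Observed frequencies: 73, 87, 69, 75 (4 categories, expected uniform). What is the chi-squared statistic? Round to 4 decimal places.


chi2 = sum((O-E)^2/E), E = total/4
total = 304, E = 304/4 = 76
(73 - 76)^2 / 76 = 9 / 76 = 9/76 ≈ 0.118421
(87 - 76)^2 / 76 = 121 / 76 = 121/76 ≈ 1.592105
(69 - 76)^2 / 76 = 49 / 76 = 49/76 ≈ 0.644737
(75 - 76)^2 / 76 = 1 / 76 = 1/76 ≈ 0.013158
chi2 = 45/19 ≈ 2.368421

2.3684


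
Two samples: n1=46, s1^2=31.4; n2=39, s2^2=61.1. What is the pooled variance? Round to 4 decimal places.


sp^2 = ((n1-1)*s1^2 + (n2-1)*s2^2)/(n1+n2-2)
(n1-1)*s1^2 = 45 * 31.4 = 1413
(n2-1)*s2^2 = 38 * 61.1 = 2321.8
numerator = 1413 + 2321.8 = 3734.8
n1+n2-2 = 83
sp^2 = 3734.8 / 83 = 18674/415 ≈ 44.997590

44.9976


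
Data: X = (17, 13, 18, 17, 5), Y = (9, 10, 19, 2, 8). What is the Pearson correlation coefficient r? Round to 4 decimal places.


r = sum((xi-xbar)(yi-ybar)) / sqrt(sum((xi-xbar)^2) * sum((yi-ybar)^2))
n = 5, xbar = 70/5 = 14, ybar = 48/5 = 9.6
Sxy = sum((xi-xbar)(yi-ybar)) = 27
Sxx = sum((xi-xbar)^2) = 116
Syy = sum((yi-ybar)^2) = 149.2
sqrt(Sxx*Syy) ≈ 131.556832
r = Sxy / sqrt(Sxx*Syy) = 27 / 131.556832 ≈ 0.205234

0.2052


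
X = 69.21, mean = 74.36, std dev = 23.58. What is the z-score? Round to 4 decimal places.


z = (X - mu) / sigma
X - mu = 69.21 - 74.36 = -5.15
z = -5.15 / 23.58 = -515/2358 ≈ -0.218405

-0.2184


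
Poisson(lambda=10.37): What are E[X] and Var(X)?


E[X] = Var(X) = lambda = 10.37

10.37, 10.37


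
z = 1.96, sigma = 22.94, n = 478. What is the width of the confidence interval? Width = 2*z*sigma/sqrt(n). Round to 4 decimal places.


width = 2*z*sigma/sqrt(n)
2*z*sigma = 2 * 1.96 * 22.94 = 89.9248
sqrt(478) ≈ 21.863211
width = 89.9248 / 21.863211 ≈ 4.113065

4.1131


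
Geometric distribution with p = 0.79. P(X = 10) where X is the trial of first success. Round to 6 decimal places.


P = (1-p)^(k-1) * p
(1-p)^(k-1) = 0.21^9 ≈ 0.0000007942800
P = 0.0000007942800 * 0.79 ≈ 0.0000006274812

0.000001


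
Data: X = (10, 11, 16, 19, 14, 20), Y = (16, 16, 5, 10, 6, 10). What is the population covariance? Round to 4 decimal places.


Cov = (1/n)*sum((xi-xbar)(yi-ybar))
n = 6, xbar = 90/6 = 15, ybar = 63/6 = 10.5
sum((xi-xbar)(yi-ybar)) = -55
Cov = -55 / 6 = -55/6 ≈ -9.166667

-9.1667


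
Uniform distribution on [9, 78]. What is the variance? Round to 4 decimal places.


Var = (b-a)^2 / 12
(b-a)^2 = (78 - 9)^2 = 4761
Var = 4761/12 = 396.75

396.7500


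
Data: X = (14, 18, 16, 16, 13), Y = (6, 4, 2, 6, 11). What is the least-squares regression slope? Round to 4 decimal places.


b = sum((xi-xbar)(yi-ybar)) / sum((xi-xbar)^2)
n = 5, xbar = 77/5 = 15.4, ybar = 29/5 = 5.8
Sxy = sum((xi-xbar)(yi-ybar)) = -19.6
Sxx = sum((xi-xbar)^2) = 15.2
b = Sxy / Sxx = -49/38 ≈ -1.289474

-1.2895


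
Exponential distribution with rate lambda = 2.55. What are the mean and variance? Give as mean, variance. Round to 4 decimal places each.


mean = 1/lam, var = 1/lam^2
mean = 1 / 2.55 = 20/51 ≈ 0.392157
lam^2 = 2.55^2 = 6.5025
var = 1 / 6.5025 = 400/2601 ≈ 0.153787

0.3922, 0.1538


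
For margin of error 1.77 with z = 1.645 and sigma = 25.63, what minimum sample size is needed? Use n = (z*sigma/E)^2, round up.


z*sigma/E = 1.645 * 25.63 / 1.77 ≈ 23.819972
(z*sigma/E)^2 ≈ 567.391054
round up: n = 568

568


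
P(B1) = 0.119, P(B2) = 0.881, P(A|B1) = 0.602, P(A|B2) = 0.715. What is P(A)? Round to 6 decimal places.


P(A) = P(A|B1)*P(B1) + P(A|B2)*P(B2)
P(A|B1)*P(B1) = 0.602 * 0.119 = 0.071638
P(A|B2)*P(B2) = 0.715 * 0.881 = 0.629915
P(A) = 0.071638 + 0.629915 = 0.701553

0.701553


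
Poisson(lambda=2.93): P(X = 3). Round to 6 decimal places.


P = e^(-lam) * lam^k / k!
e^(-2.93) ≈ 0.05339704
lam^k = 2.93^3 = 25.153757
k! = 3! = 6
P = 0.05339704 * 25.153757 / 6 ≈ 0.223856

0.223856


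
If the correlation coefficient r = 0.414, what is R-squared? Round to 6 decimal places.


R^2 = r^2 = (0.414)^2 = 0.171396

0.171396


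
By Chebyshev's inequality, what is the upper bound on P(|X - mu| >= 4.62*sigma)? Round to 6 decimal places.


P <= 1/k^2
k^2 = 4.62^2 = 21.3444
1/k^2 = 1 / 21.3444 ≈ 0.04685070

0.046851


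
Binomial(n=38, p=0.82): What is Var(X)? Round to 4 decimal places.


Var = n*p*(1-p) = 38 * 0.82 * 0.18 = 5.6088

5.6088


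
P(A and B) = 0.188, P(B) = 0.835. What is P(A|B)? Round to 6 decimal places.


P(A|B) = P(A and B) / P(B) = 0.188 / 0.835 = 188/835 ≈ 0.22514970

0.225150


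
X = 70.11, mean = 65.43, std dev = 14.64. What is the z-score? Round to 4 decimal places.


z = (X - mu) / sigma
X - mu = 70.11 - 65.43 = 4.68
z = 4.68 / 14.64 = 39/122 ≈ 0.319672

0.3197


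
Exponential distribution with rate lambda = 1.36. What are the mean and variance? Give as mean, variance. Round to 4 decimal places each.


mean = 1/lam, var = 1/lam^2
mean = 1 / 1.36 = 25/34 ≈ 0.735294
lam^2 = 1.36^2 = 1.8496
var = 1 / 1.8496 = 625/1156 ≈ 0.540657

0.7353, 0.5407


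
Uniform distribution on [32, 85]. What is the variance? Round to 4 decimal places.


Var = (b-a)^2 / 12
(b-a)^2 = (85 - 32)^2 = 2809
Var = 2809/12 ≈ 234.083333

234.0833


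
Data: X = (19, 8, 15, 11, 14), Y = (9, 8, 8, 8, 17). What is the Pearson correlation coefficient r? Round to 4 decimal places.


r = sum((xi-xbar)(yi-ybar)) / sqrt(sum((xi-xbar)^2) * sum((yi-ybar)^2))
n = 5, xbar = 67/5 = 13.4, ybar = 50/5 = 10
Sxy = sum((xi-xbar)(yi-ybar)) = 11
Sxx = sum((xi-xbar)^2) = 69.2
Syy = sum((yi-ybar)^2) = 62
sqrt(Sxx*Syy) ≈ 65.501145
r = Sxy / sqrt(Sxx*Syy) = 11 / 65.501145 ≈ 0.167936

0.1679


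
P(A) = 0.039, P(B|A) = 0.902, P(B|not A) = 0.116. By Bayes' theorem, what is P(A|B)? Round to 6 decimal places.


P(A|B) = P(B|A)*P(A) / P(B), P(B) = P(B|A)*P(A) + P(B|not A)*P(not A)
P(B|A)*P(A) = 0.902 * 0.039 = 0.035178
P(B|not A)*P(not A) = 0.116 * 0.961 = 0.111476
P(B) = 0.035178 + 0.111476 = 0.146654
P(A|B) = 0.035178 / 0.146654 ≈ 0.23987072

0.239871


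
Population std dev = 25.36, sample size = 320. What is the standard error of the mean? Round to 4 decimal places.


SE = sigma / sqrt(n)
sqrt(320) ≈ 17.888544
SE = 25.36 / 17.888544 ≈ 1.417667

1.4177


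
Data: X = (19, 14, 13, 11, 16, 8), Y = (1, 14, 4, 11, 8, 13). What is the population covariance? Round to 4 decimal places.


Cov = (1/n)*sum((xi-xbar)(yi-ybar))
n = 6, xbar = 81/6 = 13.5, ybar = 51/6 = 8.5
sum((xi-xbar)(yi-ybar)) = -68.5
Cov = -68.5 / 6 = -137/12 ≈ -11.416667

-11.4167


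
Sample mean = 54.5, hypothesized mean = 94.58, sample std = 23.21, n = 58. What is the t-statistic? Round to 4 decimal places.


t = (xbar - mu0) / (s/sqrt(n))
xbar - mu0 = 54.5 - 94.58 = -40.08
sqrt(58) ≈ 7.61577311
s/sqrt(n) = 23.21 / 7.61577311 ≈ 3.04762231
t = -40.08 / 3.04762231 ≈ -13.151236

-13.1512


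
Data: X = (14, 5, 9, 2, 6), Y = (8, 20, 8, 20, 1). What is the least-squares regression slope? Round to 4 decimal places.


b = sum((xi-xbar)(yi-ybar)) / sum((xi-xbar)^2)
n = 5, xbar = 36/5 = 7.2, ybar = 57/5 = 11.4
Sxy = sum((xi-xbar)(yi-ybar)) = -80.4
Sxx = sum((xi-xbar)^2) = 82.8
b = Sxy / Sxx = -67/69 ≈ -0.971014

-0.9710


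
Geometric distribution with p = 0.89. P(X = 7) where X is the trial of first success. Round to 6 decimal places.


P = (1-p)^(k-1) * p
(1-p)^(k-1) = 0.11^6 = 0.000001771561
P = 0.000001771561 * 0.89 ≈ 0.000001576689

0.000002


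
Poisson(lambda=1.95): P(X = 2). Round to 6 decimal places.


P = e^(-lam) * lam^k / k!
e^(-1.95) ≈ 0.1422741
lam^k = 1.95^2 = 3.8025
k! = 2! = 2
P = 0.1422741 * 3.8025 / 2 ≈ 0.270499

0.270499


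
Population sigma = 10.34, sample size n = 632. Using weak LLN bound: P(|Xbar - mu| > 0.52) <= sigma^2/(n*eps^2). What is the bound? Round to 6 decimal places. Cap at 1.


bound = min(1, sigma^2/(n*eps^2))
sigma^2 = 10.34^2 = 106.9156
n*eps^2 = 632 * 0.52^2 = 632 * 0.2704 = 170.8928
sigma^2/(n*eps^2) = 106.9156 / 170.8928 ≈ 0.62562963

0.625630


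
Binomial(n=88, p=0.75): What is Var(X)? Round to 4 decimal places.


Var = n*p*(1-p) = 88 * 0.75 * 0.25 = 16.5

16.5000


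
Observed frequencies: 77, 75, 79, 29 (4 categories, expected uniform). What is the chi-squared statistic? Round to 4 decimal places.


chi2 = sum((O-E)^2/E), E = total/4
total = 260, E = 260/4 = 65
(77 - 65)^2 / 65 = 144 / 65 = 144/65 ≈ 2.215385
(75 - 65)^2 / 65 = 100 / 65 = 20/13 ≈ 1.538462
(79 - 65)^2 / 65 = 196 / 65 = 196/65 ≈ 3.015385
(29 - 65)^2 / 65 = 1296 / 65 = 1296/65 ≈ 19.938462
chi2 = 1736/65 ≈ 26.707692

26.7077


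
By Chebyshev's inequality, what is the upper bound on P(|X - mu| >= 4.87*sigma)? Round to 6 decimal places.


P <= 1/k^2
k^2 = 4.87^2 = 23.7169
1/k^2 = 1 / 23.7169 ≈ 0.04216403

0.042164


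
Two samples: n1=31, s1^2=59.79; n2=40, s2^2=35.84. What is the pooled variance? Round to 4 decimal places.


sp^2 = ((n1-1)*s1^2 + (n2-1)*s2^2)/(n1+n2-2)
(n1-1)*s1^2 = 30 * 59.79 = 1793.7
(n2-1)*s2^2 = 39 * 35.84 = 1397.76
numerator = 1793.7 + 1397.76 = 3191.46
n1+n2-2 = 69
sp^2 = 3191.46 / 69 = 53191/1150 ≈ 46.253043

46.2530


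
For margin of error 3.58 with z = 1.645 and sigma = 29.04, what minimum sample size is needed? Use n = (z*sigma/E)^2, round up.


z*sigma/E = 1.645 * 29.04 / 3.58 = 119427/8950 ≈ 13.343799
(z*sigma/E)^2 ≈ 178.056969
round up: n = 179

179


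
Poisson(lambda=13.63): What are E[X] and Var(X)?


E[X] = Var(X) = lambda = 13.63

13.63, 13.63


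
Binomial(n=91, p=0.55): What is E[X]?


E[X] = n*p = 91 * 0.55 = 50.05

50.05


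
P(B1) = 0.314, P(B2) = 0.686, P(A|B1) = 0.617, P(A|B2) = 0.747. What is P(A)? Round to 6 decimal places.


P(A) = P(A|B1)*P(B1) + P(A|B2)*P(B2)
P(A|B1)*P(B1) = 0.617 * 0.314 = 0.193738
P(A|B2)*P(B2) = 0.747 * 0.686 = 0.512442
P(A) = 0.193738 + 0.512442 = 0.70618

0.706180


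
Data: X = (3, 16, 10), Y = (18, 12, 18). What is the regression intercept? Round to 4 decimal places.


a = ybar - b*xbar, where b = sum((xi-xbar)(yi-ybar)) / sum((xi-xbar)^2)
n = 3, xbar = 29/3 ≈ 9.666667, ybar = 48/3 = 16
Sxy = sum((xi-xbar)(yi-ybar)) = -38
Sxx = sum((xi-xbar)^2) = 254/3 ≈ 84.666667
b = Sxy / Sxx = -57/127 ≈ -0.448819
a = 16 - (-0.448819) * 9.666667 = 2583/127 ≈ 20.338583

20.3386


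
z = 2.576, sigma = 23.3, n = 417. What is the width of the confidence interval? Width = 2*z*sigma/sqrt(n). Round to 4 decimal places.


width = 2*z*sigma/sqrt(n)
2*z*sigma = 2 * 2.576 * 23.3 = 120.0416
sqrt(417) ≈ 20.420578
width = 120.0416 / 20.420578 ≈ 5.878462

5.8785


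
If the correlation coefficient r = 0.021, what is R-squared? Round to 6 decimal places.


R^2 = r^2 = (0.021)^2 = 0.000441

0.000441


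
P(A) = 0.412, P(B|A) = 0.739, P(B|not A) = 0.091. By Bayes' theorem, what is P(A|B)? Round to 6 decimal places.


P(A|B) = P(B|A)*P(A) / P(B), P(B) = P(B|A)*P(A) + P(B|not A)*P(not A)
P(B|A)*P(A) = 0.739 * 0.412 = 0.304468
P(B|not A)*P(not A) = 0.091 * 0.588 = 0.053508
P(B) = 0.304468 + 0.053508 = 0.357976
P(A|B) = 0.304468 / 0.357976 ≈ 0.85052629

0.850526


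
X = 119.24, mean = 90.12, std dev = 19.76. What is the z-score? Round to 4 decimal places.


z = (X - mu) / sigma
X - mu = 119.24 - 90.12 = 29.12
z = 29.12 / 19.76 = 28/19 ≈ 1.473684

1.4737


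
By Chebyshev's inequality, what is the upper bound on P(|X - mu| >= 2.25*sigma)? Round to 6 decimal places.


P <= 1/k^2
k^2 = 2.25^2 = 5.0625
1/k^2 = 1 / 5.0625 = 16/81 ≈ 0.19753086

0.197531


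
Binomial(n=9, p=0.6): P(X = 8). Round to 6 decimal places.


P = C(n,k) * p^k * (1-p)^(n-k)
C(9,8) = 9
p^k = 0.6^8 = 0.01679616
(1-p)^(n-k) = 0.4^1 = 0.4
P = 9 * 0.01679616 * 0.4 ≈ 0.060466

0.060466


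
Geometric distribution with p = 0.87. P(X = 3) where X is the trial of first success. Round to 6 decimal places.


P = (1-p)^(k-1) * p
(1-p)^(k-1) = 0.13^2 = 0.0169
P = 0.0169 * 0.87 = 0.014703

0.014703


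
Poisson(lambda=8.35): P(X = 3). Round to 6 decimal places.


P = e^(-lam) * lam^k / k!
e^(-8.35) ≈ 0.0002363965
lam^k = 8.35^3 = 582.182875
k! = 3! = 6
P = 0.0002363965 * 582.182875 / 6 ≈ 0.022938

0.022938


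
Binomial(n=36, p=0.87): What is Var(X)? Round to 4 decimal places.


Var = n*p*(1-p) = 36 * 0.87 * 0.13 = 4.0716

4.0716


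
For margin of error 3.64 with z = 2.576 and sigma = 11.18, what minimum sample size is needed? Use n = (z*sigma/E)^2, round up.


z*sigma/E = 2.576 * 11.18 / 3.64 = 7.912
(z*sigma/E)^2 = 62.599744
round up: n = 63

63


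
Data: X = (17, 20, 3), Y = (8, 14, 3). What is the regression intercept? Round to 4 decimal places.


a = ybar - b*xbar, where b = sum((xi-xbar)(yi-ybar)) / sum((xi-xbar)^2)
n = 3, xbar = 40/3 ≈ 13.333333, ybar = 25/3 ≈ 8.333333
Sxy = sum((xi-xbar)(yi-ybar)) = 275/3 ≈ 91.666667
Sxx = sum((xi-xbar)^2) = 494/3 ≈ 164.666667
b = Sxy / Sxx = 275/494 ≈ 0.556680
a = 8.333333 - 0.556680 * 13.333333 = 225/247 ≈ 0.910931

0.9109


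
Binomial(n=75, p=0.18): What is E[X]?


E[X] = n*p = 75 * 0.18 = 13.5

13.5


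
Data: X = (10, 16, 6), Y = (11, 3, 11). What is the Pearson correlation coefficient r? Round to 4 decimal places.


r = sum((xi-xbar)(yi-ybar)) / sqrt(sum((xi-xbar)^2) * sum((yi-ybar)^2))
n = 3, xbar = 32/3 ≈ 10.666667, ybar = 25/3 ≈ 8.333333
Sxy = sum((xi-xbar)(yi-ybar)) = -128/3 ≈ -42.666667
Sxx = sum((xi-xbar)^2) = 152/3 ≈ 50.666667
Syy = sum((yi-ybar)^2) = 128/3 ≈ 42.666667
sqrt(Sxx*Syy) ≈ 46.494922
r = Sxy / sqrt(Sxx*Syy) = -42.666667 / 46.494922 ≈ -0.917663

-0.9177


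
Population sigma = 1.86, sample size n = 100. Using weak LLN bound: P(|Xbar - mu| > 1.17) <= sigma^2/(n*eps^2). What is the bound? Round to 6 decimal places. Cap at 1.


bound = min(1, sigma^2/(n*eps^2))
sigma^2 = 1.86^2 = 3.4596
n*eps^2 = 100 * 1.17^2 = 100 * 1.3689 = 136.89
sigma^2/(n*eps^2) = 3.4596 / 136.89 ≈ 0.02527285

0.025273


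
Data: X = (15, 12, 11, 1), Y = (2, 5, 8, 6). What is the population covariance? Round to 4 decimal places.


Cov = (1/n)*sum((xi-xbar)(yi-ybar))
n = 4, xbar = 39/4 = 9.75, ybar = 21/4 = 5.25
sum((xi-xbar)(yi-ybar)) = -20.75
Cov = -20.75 / 4 = -5.1875

-5.1875


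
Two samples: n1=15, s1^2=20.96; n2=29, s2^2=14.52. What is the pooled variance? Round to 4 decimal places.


sp^2 = ((n1-1)*s1^2 + (n2-1)*s2^2)/(n1+n2-2)
(n1-1)*s1^2 = 14 * 20.96 = 293.44
(n2-1)*s2^2 = 28 * 14.52 = 406.56
numerator = 293.44 + 406.56 = 700
n1+n2-2 = 42
sp^2 = 700 / 42 = 50/3 ≈ 16.666667

16.6667


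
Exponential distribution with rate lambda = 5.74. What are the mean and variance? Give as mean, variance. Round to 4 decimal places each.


mean = 1/lam, var = 1/lam^2
mean = 1 / 5.74 = 50/287 ≈ 0.174216
lam^2 = 5.74^2 = 32.9476
var = 1 / 32.9476 ≈ 0.030351

0.1742, 0.0304


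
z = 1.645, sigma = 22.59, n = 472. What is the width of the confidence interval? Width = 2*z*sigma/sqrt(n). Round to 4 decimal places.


width = 2*z*sigma/sqrt(n)
2*z*sigma = 2 * 1.645 * 22.59 = 74.3211
sqrt(472) ≈ 21.725561
width = 74.3211 / 21.725561 ≈ 3.420906

3.4209


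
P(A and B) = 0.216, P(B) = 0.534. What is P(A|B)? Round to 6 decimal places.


P(A|B) = P(A and B) / P(B) = 0.216 / 0.534 = 36/89 ≈ 0.40449438

0.404494


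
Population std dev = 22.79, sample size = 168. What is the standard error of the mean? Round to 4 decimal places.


SE = sigma / sqrt(n)
sqrt(168) ≈ 12.961481
SE = 22.79 / 12.961481 ≈ 1.758287

1.7583


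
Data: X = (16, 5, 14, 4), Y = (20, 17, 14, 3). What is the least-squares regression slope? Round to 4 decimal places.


b = sum((xi-xbar)(yi-ybar)) / sum((xi-xbar)^2)
n = 4, xbar = 39/4 = 9.75, ybar = 54/4 = 13.5
Sxy = sum((xi-xbar)(yi-ybar)) = 86.5
Sxx = sum((xi-xbar)^2) = 112.75
b = Sxy / Sxx = 346/451 ≈ 0.767184

0.7672


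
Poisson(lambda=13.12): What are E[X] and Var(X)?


E[X] = Var(X) = lambda = 13.12

13.12, 13.12


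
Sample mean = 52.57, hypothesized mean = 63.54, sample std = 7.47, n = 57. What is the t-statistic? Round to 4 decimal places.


t = (xbar - mu0) / (s/sqrt(n))
xbar - mu0 = 52.57 - 63.54 = -10.97
sqrt(57) ≈ 7.54983444
s/sqrt(n) = 7.47 / 7.54983444 ≈ 0.98942567
t = -10.97 / 0.98942567 ≈ -11.087240

-11.0872


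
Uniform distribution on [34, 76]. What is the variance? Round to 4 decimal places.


Var = (b-a)^2 / 12
(b-a)^2 = (76 - 34)^2 = 1764
Var = 1764/12 = 147

147.0000


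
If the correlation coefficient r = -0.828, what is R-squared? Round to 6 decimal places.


R^2 = r^2 = (-0.828)^2 = 0.685584

0.685584


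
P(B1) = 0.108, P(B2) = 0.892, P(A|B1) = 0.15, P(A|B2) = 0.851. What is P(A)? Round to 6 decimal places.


P(A) = P(A|B1)*P(B1) + P(A|B2)*P(B2)
P(A|B1)*P(B1) = 0.15 * 0.108 = 0.0162
P(A|B2)*P(B2) = 0.851 * 0.892 = 0.759092
P(A) = 0.0162 + 0.759092 = 0.775292

0.775292


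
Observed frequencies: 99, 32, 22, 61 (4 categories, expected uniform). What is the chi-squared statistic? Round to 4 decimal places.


chi2 = sum((O-E)^2/E), E = total/4
total = 214, E = 214/4 = 53.5
(99 - 53.5)^2 / 53.5 = 2070.25 / 53.5 = 8281/214 ≈ 38.696262
(32 - 53.5)^2 / 53.5 = 462.25 / 53.5 = 1849/214 ≈ 8.640187
(22 - 53.5)^2 / 53.5 = 992.25 / 53.5 = 3969/214 ≈ 18.546729
(61 - 53.5)^2 / 53.5 = 56.25 / 53.5 = 225/214 ≈ 1.051402
chi2 = 7162/107 ≈ 66.934579

66.9346


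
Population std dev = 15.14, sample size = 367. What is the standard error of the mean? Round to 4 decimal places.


SE = sigma / sqrt(n)
sqrt(367) ≈ 19.157244
SE = 15.14 / 19.157244 ≈ 0.790302

0.7903


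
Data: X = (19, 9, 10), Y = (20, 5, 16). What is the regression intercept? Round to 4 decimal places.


a = ybar - b*xbar, where b = sum((xi-xbar)(yi-ybar)) / sum((xi-xbar)^2)
n = 3, xbar = 38/3 ≈ 12.666667, ybar = 41/3 ≈ 13.666667
Sxy = sum((xi-xbar)(yi-ybar)) = 197/3 ≈ 65.666667
Sxx = sum((xi-xbar)^2) = 182/3 ≈ 60.666667
b = Sxy / Sxx = 197/182 ≈ 1.082418
a = 13.666667 - 1.082418 * 12.666667 = -4/91 ≈ -0.043956

-0.0440


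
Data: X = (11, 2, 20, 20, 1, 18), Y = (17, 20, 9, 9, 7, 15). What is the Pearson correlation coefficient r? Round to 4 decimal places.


r = sum((xi-xbar)(yi-ybar)) / sqrt(sum((xi-xbar)^2) * sum((yi-ybar)^2))
n = 6, xbar = 72/6 = 12, ybar = 77/6 ≈ 12.833333
Sxy = sum((xi-xbar)(yi-ybar)) = -60
Sxx = sum((xi-xbar)^2) = 386
Syy = sum((yi-ybar)^2) = 821/6 ≈ 136.833333
sqrt(Sxx*Syy) ≈ 229.820945
r = Sxy / sqrt(Sxx*Syy) = -60 / 229.820945 ≈ -0.261073

-0.2611


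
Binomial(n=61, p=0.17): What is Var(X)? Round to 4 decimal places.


Var = n*p*(1-p) = 61 * 0.17 * 0.83 = 8.6071

8.6071


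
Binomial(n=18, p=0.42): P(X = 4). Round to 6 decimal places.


P = C(n,k) * p^k * (1-p)^(n-k)
C(18,4) = 3060
p^k = 0.42^4 = 0.03111696
(1-p)^(n-k) = 0.58^14 ≈ 0.0004875194
P = 3060 * 0.03111696 * 0.0004875194 ≈ 0.046421

0.046421


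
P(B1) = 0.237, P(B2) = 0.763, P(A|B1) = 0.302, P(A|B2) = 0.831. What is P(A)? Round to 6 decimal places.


P(A) = P(A|B1)*P(B1) + P(A|B2)*P(B2)
P(A|B1)*P(B1) = 0.302 * 0.237 = 0.071574
P(A|B2)*P(B2) = 0.831 * 0.763 = 0.634053
P(A) = 0.071574 + 0.634053 = 0.705627

0.705627


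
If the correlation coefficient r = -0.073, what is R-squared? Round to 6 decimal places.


R^2 = r^2 = (-0.073)^2 = 0.005329

0.005329


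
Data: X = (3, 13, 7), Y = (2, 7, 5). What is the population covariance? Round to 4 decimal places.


Cov = (1/n)*sum((xi-xbar)(yi-ybar))
n = 3, xbar = 23/3 ≈ 7.666667, ybar = 14/3 ≈ 4.666667
sum((xi-xbar)(yi-ybar)) = 74/3 ≈ 24.666667
Cov = 24.666667 / 3 = 74/9 ≈ 8.222222

8.2222


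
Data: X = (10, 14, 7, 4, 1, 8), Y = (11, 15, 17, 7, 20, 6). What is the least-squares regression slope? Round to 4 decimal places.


b = sum((xi-xbar)(yi-ybar)) / sum((xi-xbar)^2)
n = 6, xbar = 44/6 = 22/3 ≈ 7.333333, ybar = 76/6 = 38/3 ≈ 12.666667
Sxy = sum((xi-xbar)(yi-ybar)) = -67/3 ≈ -22.333333
Sxx = sum((xi-xbar)^2) = 310/3 ≈ 103.333333
b = Sxy / Sxx = -67/310 ≈ -0.216129

-0.2161


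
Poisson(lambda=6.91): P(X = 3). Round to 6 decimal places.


P = e^(-lam) * lam^k / k!
e^(-6.91) ≈ 0.0009977578
lam^k = 6.91^3 = 329.939371
k! = 3! = 6
P = 0.0009977578 * 329.939371 / 6 ≈ 0.054867

0.054867


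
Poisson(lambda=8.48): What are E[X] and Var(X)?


E[X] = Var(X) = lambda = 8.48

8.48, 8.48


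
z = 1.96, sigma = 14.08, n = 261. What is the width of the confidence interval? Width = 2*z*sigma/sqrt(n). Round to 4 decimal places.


width = 2*z*sigma/sqrt(n)
2*z*sigma = 2 * 1.96 * 14.08 = 55.1936
sqrt(261) ≈ 16.155494
width = 55.1936 / 16.155494 ≈ 3.416398

3.4164


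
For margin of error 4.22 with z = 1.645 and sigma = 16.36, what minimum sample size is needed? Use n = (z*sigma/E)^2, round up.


z*sigma/E = 1.645 * 16.36 / 4.22 ≈ 6.377299
(z*sigma/E)^2 ≈ 40.669937
round up: n = 41

41


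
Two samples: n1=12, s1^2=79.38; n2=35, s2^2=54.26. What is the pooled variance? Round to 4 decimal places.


sp^2 = ((n1-1)*s1^2 + (n2-1)*s2^2)/(n1+n2-2)
(n1-1)*s1^2 = 11 * 79.38 = 873.18
(n2-1)*s2^2 = 34 * 54.26 = 1844.84
numerator = 873.18 + 1844.84 = 2718.02
n1+n2-2 = 45
sp^2 = 2718.02 / 45 = 135901/2250 ≈ 60.400444

60.4004


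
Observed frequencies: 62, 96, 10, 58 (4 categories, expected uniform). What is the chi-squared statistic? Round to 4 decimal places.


chi2 = sum((O-E)^2/E), E = total/4
total = 226, E = 226/4 = 56.5
(62 - 56.5)^2 / 56.5 = 30.25 / 56.5 = 121/226 ≈ 0.535398
(96 - 56.5)^2 / 56.5 = 1560.25 / 56.5 = 6241/226 ≈ 27.615044
(10 - 56.5)^2 / 56.5 = 2162.25 / 56.5 = 8649/226 ≈ 38.269912
(58 - 56.5)^2 / 56.5 = 2.25 / 56.5 = 9/226 ≈ 0.039823
chi2 = 7510/113 ≈ 66.460177

66.4602


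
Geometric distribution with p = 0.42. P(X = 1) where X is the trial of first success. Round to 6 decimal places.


P = (1-p)^(k-1) * p
(1-p)^(k-1) = 0.58^0 = 1
P = 1 * 0.42 = 0.42

0.420000


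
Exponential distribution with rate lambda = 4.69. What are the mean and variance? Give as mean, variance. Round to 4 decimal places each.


mean = 1/lam, var = 1/lam^2
mean = 1 / 4.69 = 100/469 ≈ 0.213220
lam^2 = 4.69^2 = 21.9961
var = 1 / 21.9961 ≈ 0.045463

0.2132, 0.0455


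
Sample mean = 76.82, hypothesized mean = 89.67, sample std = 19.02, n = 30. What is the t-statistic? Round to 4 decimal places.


t = (xbar - mu0) / (s/sqrt(n))
xbar - mu0 = 76.82 - 89.67 = -12.85
sqrt(30) ≈ 5.47722558
s/sqrt(n) = 19.02 / 5.47722558 ≈ 3.47256101
t = -12.85 / 3.47256101 ≈ -3.700439

-3.7004


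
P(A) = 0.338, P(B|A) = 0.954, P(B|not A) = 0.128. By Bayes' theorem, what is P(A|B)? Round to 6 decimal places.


P(A|B) = P(B|A)*P(A) / P(B), P(B) = P(B|A)*P(A) + P(B|not A)*P(not A)
P(B|A)*P(A) = 0.954 * 0.338 = 0.322452
P(B|not A)*P(not A) = 0.128 * 0.662 = 0.084736
P(B) = 0.322452 + 0.084736 = 0.407188
P(A|B) = 0.322452 / 0.407188 ≈ 0.79189956

0.791900


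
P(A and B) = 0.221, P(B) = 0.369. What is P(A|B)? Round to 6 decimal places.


P(A|B) = P(A and B) / P(B) = 0.221 / 0.369 = 221/369 ≈ 0.59891599

0.598916


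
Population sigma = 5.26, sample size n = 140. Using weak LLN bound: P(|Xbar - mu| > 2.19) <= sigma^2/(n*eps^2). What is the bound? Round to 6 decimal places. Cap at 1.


bound = min(1, sigma^2/(n*eps^2))
sigma^2 = 5.26^2 = 27.6676
n*eps^2 = 140 * 2.19^2 = 140 * 4.7961 = 671.454
sigma^2/(n*eps^2) = 27.6676 / 671.454 ≈ 0.04120550

0.041206


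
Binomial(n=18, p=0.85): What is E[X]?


E[X] = n*p = 18 * 0.85 = 15.3

15.3


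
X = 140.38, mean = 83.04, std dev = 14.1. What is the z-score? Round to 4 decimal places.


z = (X - mu) / sigma
X - mu = 140.38 - 83.04 = 57.34
z = 57.34 / 14.1 = 61/15 ≈ 4.066667

4.0667


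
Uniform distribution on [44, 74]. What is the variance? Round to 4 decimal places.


Var = (b-a)^2 / 12
(b-a)^2 = (74 - 44)^2 = 900
Var = 900/12 = 75

75.0000


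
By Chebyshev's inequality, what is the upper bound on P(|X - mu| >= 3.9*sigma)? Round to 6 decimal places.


P <= 1/k^2
k^2 = 3.9^2 = 15.21
1/k^2 = 1 / 15.21 = 100/1521 ≈ 0.06574622

0.065746


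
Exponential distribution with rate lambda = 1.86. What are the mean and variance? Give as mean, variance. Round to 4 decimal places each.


mean = 1/lam, var = 1/lam^2
mean = 1 / 1.86 = 50/93 ≈ 0.537634
lam^2 = 1.86^2 = 3.4596
var = 1 / 3.4596 = 2500/8649 ≈ 0.289051

0.5376, 0.2891


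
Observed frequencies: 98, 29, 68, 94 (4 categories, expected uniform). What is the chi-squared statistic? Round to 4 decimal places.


chi2 = sum((O-E)^2/E), E = total/4
total = 289, E = 289/4 = 72.25
(98 - 72.25)^2 / 72.25 = 663.0625 / 72.25 = 10609/1156 ≈ 9.177336
(29 - 72.25)^2 / 72.25 = 1870.5625 / 72.25 = 29929/1156 ≈ 25.890138
(68 - 72.25)^2 / 72.25 = 18.0625 / 72.25 = 0.25
(94 - 72.25)^2 / 72.25 = 473.0625 / 72.25 = 7569/1156 ≈ 6.547578
chi2 = 12099/289 ≈ 41.865052

41.8651


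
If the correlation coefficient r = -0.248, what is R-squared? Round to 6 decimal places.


R^2 = r^2 = (-0.248)^2 = 0.061504

0.061504


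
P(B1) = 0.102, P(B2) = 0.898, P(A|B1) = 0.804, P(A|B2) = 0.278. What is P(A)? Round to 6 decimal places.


P(A) = P(A|B1)*P(B1) + P(A|B2)*P(B2)
P(A|B1)*P(B1) = 0.804 * 0.102 = 0.082008
P(A|B2)*P(B2) = 0.278 * 0.898 = 0.249644
P(A) = 0.082008 + 0.249644 = 0.331652

0.331652
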